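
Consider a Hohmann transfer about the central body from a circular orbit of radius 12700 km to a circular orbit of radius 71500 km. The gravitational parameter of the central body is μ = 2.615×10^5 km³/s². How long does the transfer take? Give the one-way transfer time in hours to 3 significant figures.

Semi-major axis of the transfer orbit: a_t = (12700 + 71500)/2 = 42100 km.
Half the transfer-orbit period gives t = π√(a_t³/μ) = 53070 s.
Converting: 53070 s ÷ 3600 s/hour = 14.7 hours.

t = 14.7 hours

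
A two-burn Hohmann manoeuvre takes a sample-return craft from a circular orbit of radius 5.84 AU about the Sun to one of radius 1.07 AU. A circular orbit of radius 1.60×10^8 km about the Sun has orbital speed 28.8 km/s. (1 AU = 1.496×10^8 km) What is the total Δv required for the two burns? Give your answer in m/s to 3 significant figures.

Δv = 14100 m/s

From the circular-orbit relation v² = μ/r at r = 1.60×10^8 km: μ = v²r = (28.8)² × 1.60×10^8 = 1.32710×10^11 km³/s².
In km: r₁ = 5.84 × 1.496×10^8 = 8.73664×10^8 km; r₂ = 1.07 × 1.496×10^8 = 1.60072×10^8 km.
Transfer-ellipse semi-major axis a_t = (r₁ + r₂)/2 = (8.73664×10^8 + 1.60072×10^8)/2 = 5.16868×10^8 km.
At r₁ the circular-orbit speed is v₁ = √(μ/r₁) = 12.325 km/s.
Transfer-orbit speed at r₁ (vis-viva): v_a = √[μ(2/r₁ − 1/a_t)] = 6.8588 km/s.
First burn Δv₁ = |v_a − v₁| = 5.466 km/s.
At r₂, v₂ = √(μ/r₂) = 28.794 km/s.
Transfer-orbit speed at r₂: v_p = √[μ(2/r₂ − 1/a_t)] = 37.435 km/s.
Second burn Δv₂ = |v₂ − v_p| = 8.641 km/s.
Δv = Δv₁ + Δv₂ = 5.466 + 8.641 = 14.11 km/s.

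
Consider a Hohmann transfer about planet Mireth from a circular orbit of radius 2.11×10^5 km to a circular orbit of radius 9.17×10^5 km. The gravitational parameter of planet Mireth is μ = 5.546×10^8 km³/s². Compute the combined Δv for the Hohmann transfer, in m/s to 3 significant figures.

Semi-major axis of the transfer orbit: a_t = (2.110×10^5 + 9.170×10^5)/2 = 5.640×10^5 km.
Circular speed at r₁: v₁ = √(μ/r₁) = √(5.546×10^8/2.110×10^5) = 51.27 km/s.
Transfer-orbit speed at r₁ (v² = μ(2/r − 1/a)): v_p = √[μ(2/r₁ − 1/a_t)] = 65.37 km/s.
First burn Δv₁ = |v_p − v₁| = 14.10 km/s.
Circular speed at r₂: v₂ = √(μ/r₂) = 24.593 km/s.
Transfer-orbit speed at r₂: v_a = √[μ(2/r₂ − 1/a_t)] = 15.042 km/s.
Second burn Δv₂ = |v₂ − v_a| = 9.551 km/s.
Δv = Δv₁ + Δv₂ = 14.10 + 9.551 = 23.65 km/s.

Δv = 23700 m/s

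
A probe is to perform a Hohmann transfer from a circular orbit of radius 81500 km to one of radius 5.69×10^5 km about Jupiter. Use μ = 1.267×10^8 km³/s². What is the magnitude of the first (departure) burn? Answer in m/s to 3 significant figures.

Semi-major axis of the transfer orbit: a_t = (81500 + 5.690×10^5)/2 = 3.2525×10^5 km.
Circular speed at r = 81500 km: v_c = √(μ/r) = 39.43 km/s.
Transfer-orbit speed at the same r (vis-viva, a = a_t): v_t = √[μ(2/r − 1/a_t)] = 52.15 km/s.
Δv₁ = |v_t − v_c| = |52.15 − 39.43| = 12.72 km/s.

Δv₁ = 12700 m/s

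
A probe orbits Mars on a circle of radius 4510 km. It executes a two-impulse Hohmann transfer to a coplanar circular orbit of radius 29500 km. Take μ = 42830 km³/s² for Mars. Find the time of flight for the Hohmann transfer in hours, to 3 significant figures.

Transfer-ellipse semi-major axis a_t = (r₁ + r₂)/2 = (4510 + 29500)/2 = 17005 km.
Half the transfer-orbit period gives t = π√(a_t³/μ) = 33660 s.
Converting: 33660 s ÷ 3600 s/hour = 9.35 hours.

t = 9.35 hours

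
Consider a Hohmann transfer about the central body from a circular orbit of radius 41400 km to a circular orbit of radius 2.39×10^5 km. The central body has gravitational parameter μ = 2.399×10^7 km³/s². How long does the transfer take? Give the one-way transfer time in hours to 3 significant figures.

Transfer-ellipse semi-major axis a_t = (r₁ + r₂)/2 = (41400 + 2.390×10^5)/2 = 1.402×10^5 km.
By Kepler's third law the transfer-orbit period is T = 2π√(a_t³/μ), so t = T/2 = 33670 s.
Converting: 33670 s ÷ 3600 s/hour = 9.35 hours.

t = 9.35 hours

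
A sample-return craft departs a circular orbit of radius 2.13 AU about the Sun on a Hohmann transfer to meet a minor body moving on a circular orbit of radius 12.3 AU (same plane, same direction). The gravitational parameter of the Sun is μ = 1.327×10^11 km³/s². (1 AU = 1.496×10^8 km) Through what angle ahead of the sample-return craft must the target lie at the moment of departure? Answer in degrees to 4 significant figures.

In km: r₁ = 2.13 × 1.496×10^8 = 3.18648×10^8 km; r₂ = 12.3 × 1.496×10^8 = 1.84008×10^9 km.
The Hohmann ellipse has a_t = (r₁ + r₂)/2 = 1.079364×10^9 km.
The half-period of the transfer ellipse is t = π√(a_t³/μ) = 3.0582×10^8 s.
The target's mean motion on its circular orbit is ω₂ = √(μ/r₂³) = 4.6151×10^-9 rad/s.
Angle swept by the target during transfer: ω₂·t = 1.4114 rad = 80.87°.
Arrival is 180° from departure on the ellipse, so φ = 180° − 80.87° = 99.13°.

φ = 99.13°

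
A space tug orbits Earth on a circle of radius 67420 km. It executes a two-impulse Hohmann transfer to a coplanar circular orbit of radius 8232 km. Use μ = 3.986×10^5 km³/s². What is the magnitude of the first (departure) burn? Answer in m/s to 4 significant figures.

Δv₁ = 1297 m/s

The Hohmann ellipse has a_t = (r₁ + r₂)/2 = 37826 km.
Circular speed at r = 67420 km: v_c = √(μ/r) = 2.431 km/s.
Vis-viva on the transfer ellipse at r = 67420 km gives v_t = √[μ(2/r − 1/a_t)] = 1.134 km/s.
Δv₁ = |v_t − v_c| = |1.134 − 2.431| = 1.297 km/s.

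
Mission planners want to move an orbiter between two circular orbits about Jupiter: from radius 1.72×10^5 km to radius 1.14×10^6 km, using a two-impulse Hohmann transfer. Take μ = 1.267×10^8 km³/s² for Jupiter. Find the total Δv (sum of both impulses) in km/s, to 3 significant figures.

The Hohmann ellipse has a_t = (r₁ + r₂)/2 = 6.560×10^5 km.
At r₁ the circular-orbit speed is v₁ = √(μ/r₁) = 27.141 km/s.
Transfer-orbit speed at r₁ (v² = μ(2/r − 1/a)): v_p = √[μ(2/r₁ − 1/a_t)] = 35.779 km/s.
First burn Δv₁ = |v_p − v₁| = 8.638 km/s.
At r₂, v₂ = √(μ/r₂) = 10.542 km/s.
Transfer-orbit speed at r₂: v_a = √[μ(2/r₂ − 1/a_t)] = 5.3982 km/s.
Second burn Δv₂ = |v₂ − v_a| = 5.144 km/s.
Total Δv = Δv₁ + Δv₂ = 13.78 km/s.

Δv = 13.8 km/s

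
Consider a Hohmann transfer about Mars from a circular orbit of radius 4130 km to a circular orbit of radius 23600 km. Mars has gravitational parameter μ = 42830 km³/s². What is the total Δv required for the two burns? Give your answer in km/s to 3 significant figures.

Δv = 1.59 km/s

Transfer-ellipse semi-major axis a_t = (r₁ + r₂)/2 = (4130 + 23600)/2 = 13865 km.
Circular speed at r₁: v₁ = √(μ/r₁) = √(42830/4130) = 3.2203 km/s.
On the transfer ellipse at r₁, v² = μ(2/r − 1/a) gives v_p = √[μ(2/r₁ − 1/a_t)] = 4.2014 km/s.
First burn Δv₁ = |v_p − v₁| = 0.9811 km/s.
At r₂, v₂ = √(μ/r₂) = 1.34716 km/s.
Transfer-orbit speed at r₂: v_a = √[μ(2/r₂ − 1/a_t)] = 0.735247 km/s.
Second burn Δv₂ = |v₂ − v_a| = 0.6119 km/s.
Δv = Δv₁ + Δv₂ = 0.9811 + 0.6119 = 1.593 km/s.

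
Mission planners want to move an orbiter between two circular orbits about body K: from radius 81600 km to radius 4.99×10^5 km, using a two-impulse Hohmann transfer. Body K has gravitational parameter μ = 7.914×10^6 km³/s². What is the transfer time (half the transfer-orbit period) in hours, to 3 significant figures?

t = 48.5 hours

Transfer-ellipse semi-major axis a_t = (r₁ + r₂)/2 = (81600 + 4.990×10^5)/2 = 2.903×10^5 km.
Transfer time t = π√(a_t³/μ) = π√((2.903×10^5)³ / 7.914×10^6) = 1.747×10^5 s.
Converting: 1.747×10^5 s ÷ 3600 s/hour = 48.5 hours.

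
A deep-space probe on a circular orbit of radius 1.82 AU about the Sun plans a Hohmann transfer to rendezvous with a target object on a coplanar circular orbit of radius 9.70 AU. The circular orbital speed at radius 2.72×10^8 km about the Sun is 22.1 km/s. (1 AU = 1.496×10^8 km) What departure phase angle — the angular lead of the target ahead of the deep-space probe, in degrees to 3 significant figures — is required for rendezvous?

φ = 97.6°

From the circular-orbit relation v² = μ/r at r = 2.72×10^8 km: μ = v²r = (22.1)² × 2.72×10^8 = 1.32848×10^11 km³/s².
In km: r₁ = 1.82 × 1.496×10^8 = 2.72272×10^8 km; r₂ = 9.70 × 1.496×10^8 = 1.45112×10^9 km.
The Hohmann ellipse has a_t = (r₁ + r₂)/2 = 8.61696×10^8 km.
Transfer time t = π√(a_t³/μ) = 2.18024×10^8 s.
The target's mean motion on its circular orbit is ω₂ = √(μ/r₂³) = 6.59359×10^-9 rad/s.
Angle swept by the target during transfer: ω₂·t = 1.4376 rad = 82.37°.
The deep-space probe traverses 180° on the transfer ellipse, so the target must lead by 180° − 82.37° = 97.6°.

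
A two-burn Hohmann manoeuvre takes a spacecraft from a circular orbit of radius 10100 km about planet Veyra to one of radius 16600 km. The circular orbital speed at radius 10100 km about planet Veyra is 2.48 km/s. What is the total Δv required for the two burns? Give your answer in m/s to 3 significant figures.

Δv = 537 m/s

From the circular-orbit relation v² = μ/r at r = 10100 km: μ = v²r = (2.48)² × 10100 = 62119.0 km³/s².
The Hohmann ellipse has a_t = (r₁ + r₂)/2 = 13350 km.
At r₁ the circular-orbit speed is v₁ = √(μ/r₁) = 2.4800 km/s.
On the transfer ellipse at r₁, v² = μ(2/r − 1/a) gives v_p = √[μ(2/r₁ − 1/a_t)] = 2.7654 km/s.
First burn Δv₁ = |v_p − v₁| = 0.2854 km/s.
Circular speed at r₂: v₂ = √(μ/r₂) = 1.9345 km/s.
Transfer-orbit speed at r₂: v_a = √[μ(2/r₂ − 1/a_t)] = 1.6826 km/s.
Second burn Δv₂ = |v₂ − v_a| = 0.2519 km/s.
Δv = Δv₁ + Δv₂ = 0.2854 + 0.2519 = 0.5373 km/s.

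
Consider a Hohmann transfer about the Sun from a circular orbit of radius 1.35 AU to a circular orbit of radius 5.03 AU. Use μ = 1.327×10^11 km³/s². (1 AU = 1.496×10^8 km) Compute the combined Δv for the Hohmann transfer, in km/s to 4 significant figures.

Δv = 11.20 km/s

In km: r₁ = 1.35 × 1.496×10^8 = 2.0196×10^8 km; r₂ = 5.03 × 1.496×10^8 = 7.52488×10^8 km.
The Hohmann ellipse has a_t = (r₁ + r₂)/2 = 4.77224×10^8 km.
At r₁ the circular-orbit speed is v₁ = √(μ/r₁) = 25.633 km/s.
On the transfer ellipse at r₁, vis-viva equation gives v_p = √[μ(2/r₁ − 1/a_t)] = 32.188 km/s.
First burn Δv₁ = |v_p − v₁| = 6.555 km/s.
At r₂, v₂ = √(μ/r₂) = 13.28 km/s.
Transfer-orbit speed at r₂: v_a = √[μ(2/r₂ − 1/a_t)] = 8.639 km/s.
Second burn Δv₂ = |v₂ − v_a| = 4.641 km/s.
Total Δv = Δv₁ + Δv₂ = 11.20 km/s.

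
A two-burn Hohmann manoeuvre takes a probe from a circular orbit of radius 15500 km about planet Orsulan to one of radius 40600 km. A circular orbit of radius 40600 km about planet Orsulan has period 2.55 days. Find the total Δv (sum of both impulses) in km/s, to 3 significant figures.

From Kepler's third law T² = 4π²r³/μ at r = 40600 km, T = 2.55 days = 2.55 × 86400 s = 2.2032×10^5 s: μ = 4π²r³/T² = 54429.0 km³/s².
Transfer-ellipse semi-major axis a_t = (r₁ + r₂)/2 = (15500 + 40600)/2 = 28050 km.
Circular speed at r₁: v₁ = √(μ/r₁) = √(54429.0/15500) = 1.8739 km/s.
Transfer-orbit speed at r₁ (vis-viva): v_p = √[μ(2/r₁ − 1/a_t)] = 2.2545 km/s.
First burn Δv₁ = |v_p − v₁| = 0.3806 km/s.
At r₂, v₂ = √(μ/r₂) = 1.1578 km/s.
Transfer-orbit speed at r₂: v_a = √[μ(2/r₂ − 1/a_t)] = 0.86070 km/s.
Second burn Δv₂ = |v₂ − v_a| = 0.2971 km/s.
Total Δv = Δv₁ + Δv₂ = 0.6777 km/s.

Δv = 0.678 km/s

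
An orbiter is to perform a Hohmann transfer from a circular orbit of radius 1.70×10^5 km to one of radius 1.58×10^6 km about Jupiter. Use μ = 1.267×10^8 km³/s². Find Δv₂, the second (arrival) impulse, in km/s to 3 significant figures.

Δv₂ = 5.01 km/s

Semi-major axis of the transfer orbit: a_t = (1.700×10^5 + 1.580×10^6)/2 = 8.750×10^5 km.
Circular speed at r = 1.580×10^6 km: v_c = √(μ/r) = 8.955 km/s.
Transfer-orbit speed at the same r (vis-viva, a = a_t): v_t = √[μ(2/r − 1/a_t)] = 3.947 km/s.
Δv₂ = |v_t − v_c| = |3.947 − 8.955| = 5.008 km/s.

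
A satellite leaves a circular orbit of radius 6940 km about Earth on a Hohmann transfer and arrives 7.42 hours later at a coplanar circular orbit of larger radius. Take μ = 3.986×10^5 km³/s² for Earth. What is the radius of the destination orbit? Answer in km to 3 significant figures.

r₂ = 54400 km

Transfer time t = 7.42 hours = 26712 s, and t = π√(a_t³/μ).
So a_t = (μ t²/π²)^(1/3) = (3.986×10^5 × (26712)² / π²)^(1/3) = 30658 km.
Since a_t = (r₁ + r₂)/2, r₂ = 2a_t − r₁ = 2×30658 − 6940 = 54376 km.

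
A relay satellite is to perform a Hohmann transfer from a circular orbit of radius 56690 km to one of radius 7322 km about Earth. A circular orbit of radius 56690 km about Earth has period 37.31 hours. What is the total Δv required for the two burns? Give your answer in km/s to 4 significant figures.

Δv = 3.825 km/s

From Kepler's third law T² = 4π²r³/μ at r = 56690 km, T = 37.31 hours = 37.31 × 3600 s = 1.34316×10^5 s: μ = 4π²r³/T² = 3.98679×10^5 km³/s².
Transfer-ellipse semi-major axis a_t = (r₁ + r₂)/2 = (56690 + 7322)/2 = 32006 km.
Circular speed at r₁: v₁ = √(μ/r₁) = √(3.98679×10^5/56690) = 2.6519 km/s.
Transfer-orbit speed at r₁ (v² = μ(2/r − 1/a)): v_a = √[μ(2/r₁ − 1/a_t)] = 1.2684 km/s.
First burn Δv₁ = |v_a − v₁| = 1.3835 km/s.
Circular speed at r₂: v₂ = √(μ/r₂) = 7.3790 km/s.
Transfer-orbit speed at r₂: v_p = √[μ(2/r₂ − 1/a_t)] = 9.8205 km/s.
Second burn Δv₂ = |v₂ − v_p| = 2.4415 km/s.
Δv = Δv₁ + Δv₂ = 1.3835 + 2.4415 = 3.825 km/s.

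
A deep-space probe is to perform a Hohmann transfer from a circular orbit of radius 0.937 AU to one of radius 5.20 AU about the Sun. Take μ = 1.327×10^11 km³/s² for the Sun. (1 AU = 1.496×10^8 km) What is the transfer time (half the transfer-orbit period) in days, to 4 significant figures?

In km: r₁ = 0.937 × 1.496×10^8 = 1.401752×10^8 km; r₂ = 5.20 × 1.496×10^8 = 7.7792×10^8 km.
The Hohmann ellipse has a_t = (r₁ + r₂)/2 = 4.590476×10^8 km.
Half the transfer-orbit period gives t = π√(a_t³/μ) = 8.482×10^7 s.
Converting: 8.482×10^7 s ÷ 86400 s/day = 981.7 days.

t = 981.7 days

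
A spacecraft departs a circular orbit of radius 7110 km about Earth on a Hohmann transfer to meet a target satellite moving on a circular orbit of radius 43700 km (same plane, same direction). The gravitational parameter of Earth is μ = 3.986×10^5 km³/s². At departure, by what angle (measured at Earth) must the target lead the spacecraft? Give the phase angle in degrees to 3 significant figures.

φ = 100°

Transfer-ellipse semi-major axis a_t = (r₁ + r₂)/2 = (7110 + 43700)/2 = 25405 km.
The half-period of the transfer ellipse is t = π√(a_t³/μ) = 20149.3 s.
The target's mean motion on its circular orbit is ω₂ = √(μ/r₂³) = 6.91109×10^-5 rad/s.
Angle swept by the target during transfer: ω₂·t = 1.39254 rad = 79.79°.
Arrival is 180° from departure on the ellipse, so φ = 180° − 79.79° = 100°.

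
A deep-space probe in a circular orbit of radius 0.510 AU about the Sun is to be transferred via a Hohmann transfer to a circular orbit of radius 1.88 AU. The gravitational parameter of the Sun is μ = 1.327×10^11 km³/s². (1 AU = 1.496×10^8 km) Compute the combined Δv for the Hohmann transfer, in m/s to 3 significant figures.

In km: r₁ = 0.510 × 1.496×10^8 = 7.6296×10^7 km; r₂ = 1.88 × 1.496×10^8 = 2.81248×10^8 km.
Semi-major axis of the transfer orbit: a_t = (7.6296×10^7 + 2.81248×10^8)/2 = 1.78772×10^8 km.
Circular speed at r₁: v₁ = √(μ/r₁) = √(1.327×10^11/7.6296×10^7) = 41.7047 km/s.
Transfer-orbit speed at r₁ (vis-viva equation): v_p = √[μ(2/r₁ − 1/a_t)] = 52.3094 km/s.
First burn Δv₁ = |v_p − v₁| = 10.605 km/s.
Circular speed at r₂: v₂ = √(μ/r₂) = 21.7215 km/s.
Transfer-orbit speed at r₂: v_a = √[μ(2/r₂ − 1/a_t)] = 14.1903 km/s.
Second burn Δv₂ = |v₂ − v_a| = 7.5312 km/s.
Total Δv = Δv₁ + Δv₂ = 18.14 km/s.

Δv = 18100 m/s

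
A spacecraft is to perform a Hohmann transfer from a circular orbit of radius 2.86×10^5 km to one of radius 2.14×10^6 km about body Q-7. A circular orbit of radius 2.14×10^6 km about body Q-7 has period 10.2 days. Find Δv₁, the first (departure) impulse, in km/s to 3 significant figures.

From Kepler's third law T² = 4π²r³/μ at r = 2.14×10^6 km, T = 10.2 days = 10.2 × 86400 s = 8.8128×10^5 s: μ = 4π²r³/T² = 4.98165×10^8 km³/s².
The Hohmann ellipse has a_t = (r₁ + r₂)/2 = 1.213×10^6 km.
On the circular orbit at r = 2.860×10^5 km, v_c = √(μ/r) = 41.735 km/s.
Transfer-orbit speed at the same r (vis-viva, a = a_t): v_t = √[μ(2/r − 1/a_t)] = 55.434 km/s.
Δv₁ = |v_t − v_c| = |55.434 − 41.735| = 13.70 km/s.

Δv₁ = 13.7 km/s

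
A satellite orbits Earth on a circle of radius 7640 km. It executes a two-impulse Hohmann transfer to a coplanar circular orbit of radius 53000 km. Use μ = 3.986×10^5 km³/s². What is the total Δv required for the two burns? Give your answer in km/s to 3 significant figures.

Δv = 3.69 km/s

Semi-major axis of the transfer orbit: a_t = (7640 + 53000)/2 = 30320 km.
At r₁ the circular-orbit speed is v₁ = √(μ/r₁) = 7.223 km/s.
On the transfer ellipse at r₁, vis-viva equation gives v_p = √[μ(2/r₁ − 1/a_t)] = 9.550 km/s.
First burn Δv₁ = |v_p − v₁| = 2.327 km/s.
At r₂, v₂ = √(μ/r₂) = 2.7424 km/s.
Transfer-orbit speed at r₂: v_a = √[μ(2/r₂ − 1/a_t)] = 1.3766 km/s.
Second burn Δv₂ = |v₂ − v_a| = 1.366 km/s.
Δv = Δv₁ + Δv₂ = 2.327 + 1.366 = 3.693 km/s.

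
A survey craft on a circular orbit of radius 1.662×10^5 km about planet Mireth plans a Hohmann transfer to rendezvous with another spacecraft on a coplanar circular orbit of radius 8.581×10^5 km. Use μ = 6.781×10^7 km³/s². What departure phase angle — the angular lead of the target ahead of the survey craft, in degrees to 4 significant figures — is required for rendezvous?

The Hohmann ellipse has a_t = (r₁ + r₂)/2 = 5.1215×10^5 km.
Transfer time t = π√(a_t³/μ) = 1.3983×10^5 s.
Target angular speed ω₂ = √(μ/r₂³) = 1.0360×10^-5 rad/s.
Angle swept by the target during transfer: ω₂·t = 1.4486 rad = 83.00°.
Arrival is 180° from departure on the ellipse, so φ = 180° − 83.00° = 97.00°.

φ = 97.00°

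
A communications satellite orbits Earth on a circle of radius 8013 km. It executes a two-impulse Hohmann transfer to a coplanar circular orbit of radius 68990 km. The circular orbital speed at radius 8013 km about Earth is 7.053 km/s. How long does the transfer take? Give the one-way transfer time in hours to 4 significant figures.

From the circular-orbit relation v² = μ/r at r = 8013 km: μ = v²r = (7.053)² × 8013 = 3.98605×10^5 km³/s².
Transfer-ellipse semi-major axis a_t = (r₁ + r₂)/2 = (8013 + 68990)/2 = 38501.5 km.
Half the transfer-orbit period gives t = π√(a_t³/μ) = 37590 s.
Converting: 37590 s ÷ 3600 s/hour = 10.44 hours.

t = 10.44 hours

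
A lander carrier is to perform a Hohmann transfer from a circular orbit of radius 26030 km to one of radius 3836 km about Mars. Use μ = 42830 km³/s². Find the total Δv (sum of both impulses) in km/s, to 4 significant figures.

Δv = 1.703 km/s

Semi-major axis of the transfer orbit: a_t = (26030 + 3836)/2 = 14933 km.
Circular speed at r₁: v₁ = √(μ/r₁) = √(42830/26030) = 1.2827 km/s.
On the transfer ellipse at r₁, v² = μ(2/r − 1/a) gives v_a = √[μ(2/r₁ − 1/a_t)] = 0.65013 km/s.
First burn Δv₁ = |v_a − v₁| = 0.6326 km/s.
At r₂, v₂ = √(μ/r₂) = 3.3414 km/s.
Transfer-orbit speed at r₂: v_p = √[μ(2/r₂ − 1/a_t)] = 4.4116 km/s.
Second burn Δv₂ = |v₂ − v_p| = 1.070 km/s.
Δv = Δv₁ + Δv₂ = 0.6326 + 1.070 = 1.703 km/s.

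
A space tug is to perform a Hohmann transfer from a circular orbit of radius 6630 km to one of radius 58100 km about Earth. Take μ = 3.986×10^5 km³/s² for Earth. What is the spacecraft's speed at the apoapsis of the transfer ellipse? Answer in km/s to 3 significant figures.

Semi-major axis of the transfer orbit: a_t = (6630 + 58100)/2 = 32365 km.
At apoapsis, r = 58100 km.
From the vis-viva equation, v = √[μ(2/r − 1/a_t)] = 1.185 km/s.

v = 1.19 km/s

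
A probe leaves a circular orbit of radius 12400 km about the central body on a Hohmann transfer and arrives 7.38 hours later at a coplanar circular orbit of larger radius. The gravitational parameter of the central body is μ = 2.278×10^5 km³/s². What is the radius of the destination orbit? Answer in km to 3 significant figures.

r₂ = 38300 km

Transfer time t = 7.38 hours = 26568 s, and t = π√(a_t³/μ).
So a_t = (μ t²/π²)^(1/3) = (2.278×10^5 × (26568)² / π²)^(1/3) = 25351 km.
Since a_t = (r₁ + r₂)/2, r₂ = 2a_t − r₁ = 2×25351 − 12400 = 38302 km.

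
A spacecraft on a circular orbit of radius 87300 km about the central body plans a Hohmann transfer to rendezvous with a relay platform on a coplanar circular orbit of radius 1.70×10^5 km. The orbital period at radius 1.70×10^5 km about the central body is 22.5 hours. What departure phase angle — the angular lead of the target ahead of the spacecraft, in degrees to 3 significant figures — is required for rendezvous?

From Kepler's third law T² = 4π²r³/μ at r = 1.70×10^5 km, T = 22.5 hours = 22.5 × 3600 s = 81000 s: μ = 4π²r³/T² = 2.95622×10^7 km³/s².
Transfer-ellipse semi-major axis a_t = (r₁ + r₂)/2 = (87300 + 1.700×10^5)/2 = 1.2865×10^5 km.
Transfer time t = π√(a_t³/μ) = 26660 s.
The target's mean motion on its circular orbit is ω₂ = √(μ/r₂³) = 7.757×10^-5 rad/s.
Angle swept by the target during transfer: ω₂·t = 2.068 rad = 118.5°.
Arrival is 180° from departure on the ellipse, so φ = 180° − 118.5° = 61.5°.

φ = 61.5°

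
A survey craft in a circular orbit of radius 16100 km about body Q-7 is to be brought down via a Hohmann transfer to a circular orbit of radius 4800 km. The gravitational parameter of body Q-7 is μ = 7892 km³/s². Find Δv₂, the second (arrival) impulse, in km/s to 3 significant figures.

Δv₂ = 0.309 km/s

The Hohmann ellipse has a_t = (r₁ + r₂)/2 = 10450 km.
On the circular orbit at r = 4800 km, v_c = √(μ/r) = 1.2823 km/s.
Vis-viva on the transfer ellipse at r = 4800 km gives v_t = √[μ(2/r − 1/a_t)] = 1.5916 km/s.
Δv₂ = |v_t − v_c| = |1.5916 − 1.2823| = 0.3093 km/s.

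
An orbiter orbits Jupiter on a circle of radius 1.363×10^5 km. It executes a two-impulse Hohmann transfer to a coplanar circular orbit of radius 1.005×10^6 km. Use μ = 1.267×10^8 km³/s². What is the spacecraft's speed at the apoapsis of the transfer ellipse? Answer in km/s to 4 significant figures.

Semi-major axis of the transfer orbit: a_t = (1.363×10^5 + 1.005×10^6)/2 = 5.7065×10^5 km.
The apoapsis of the transfer ellipse is at r = 1.005×10^6 km.
From the vis-viva equation, v = √[μ(2/r − 1/a_t)] = 5.487 km/s.

v = 5.487 km/s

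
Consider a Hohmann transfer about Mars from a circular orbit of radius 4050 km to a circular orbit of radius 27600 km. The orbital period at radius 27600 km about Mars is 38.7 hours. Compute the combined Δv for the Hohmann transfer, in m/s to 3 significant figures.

From Kepler's third law T² = 4π²r³/μ at r = 27600 km, T = 38.7 hours = 38.7 × 3600 s = 1.3932×10^5 s: μ = 4π²r³/T² = 42762.2 km³/s².
Transfer-ellipse semi-major axis a_t = (r₁ + r₂)/2 = (4050 + 27600)/2 = 15825 km.
Circular speed at r₁: v₁ = √(μ/r₁) = √(42762.2/4050) = 3.249 km/s.
On the transfer ellipse at r₁, v² = μ(2/r − 1/a) gives v_p = √[μ(2/r₁ − 1/a_t)] = 4.291 km/s.
First burn Δv₁ = |v_p − v₁| = 1.042 km/s.
At r₂, v₂ = √(μ/r₂) = 1.2447 km/s.
Transfer-orbit speed at r₂: v_a = √[μ(2/r₂ − 1/a_t)] = 0.62970 km/s.
Second burn Δv₂ = |v₂ − v_a| = 0.6150 km/s.
Total Δv = Δv₁ + Δv₂ = 1.657 km/s.

Δv = 1660 m/s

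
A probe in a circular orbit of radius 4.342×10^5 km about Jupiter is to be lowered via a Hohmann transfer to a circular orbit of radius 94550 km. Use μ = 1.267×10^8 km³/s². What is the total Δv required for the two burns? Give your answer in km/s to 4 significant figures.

Semi-major axis of the transfer orbit: a_t = (4.342×10^5 + 94550)/2 = 2.64375×10^5 km.
Circular speed at r₁: v₁ = √(μ/r₁) = √(1.267×10^8/4.342×10^5) = 17.0822 km/s.
On the transfer ellipse at r₁, vis-viva gives v_a = √[μ(2/r₁ − 1/a_t)] = 10.2156 km/s.
First burn Δv₁ = |v_a − v₁| = 6.8666 km/s.
At r₂, v₂ = √(μ/r₂) = 36.60644 km/s.
Transfer-orbit speed at r₂: v_p = √[μ(2/r₂ − 1/a_t)] = 46.91290 km/s.
Second burn Δv₂ = |v₂ − v_p| = 10.306 km/s.
Total Δv = Δv₁ + Δv₂ = 17.17 km/s.

Δv = 17.17 km/s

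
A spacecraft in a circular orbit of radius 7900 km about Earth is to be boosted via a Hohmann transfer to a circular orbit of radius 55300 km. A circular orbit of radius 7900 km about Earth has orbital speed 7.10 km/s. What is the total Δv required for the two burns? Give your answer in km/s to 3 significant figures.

From the circular-orbit relation v² = μ/r at r = 7900 km: μ = v²r = (7.10)² × 7900 = 3.98239×10^5 km³/s².
Semi-major axis of the transfer orbit: a_t = (7900 + 55300)/2 = 31600 km.
At r₁ the circular-orbit speed is v₁ = √(μ/r₁) = 7.100 km/s.
Transfer-orbit speed at r₁ (vis-viva): v_p = √[μ(2/r₁ − 1/a_t)] = 9.392 km/s.
First burn Δv₁ = |v_p − v₁| = 2.292 km/s.
At r₂, v₂ = √(μ/r₂) = 2.684 km/s.
Transfer-orbit speed at r₂: v_a = √[μ(2/r₂ − 1/a_t)] = 1.342 km/s.
Second burn Δv₂ = |v₂ − v_a| = 1.342 km/s.
Total Δv = Δv₁ + Δv₂ = 3.634 km/s.

Δv = 3.63 km/s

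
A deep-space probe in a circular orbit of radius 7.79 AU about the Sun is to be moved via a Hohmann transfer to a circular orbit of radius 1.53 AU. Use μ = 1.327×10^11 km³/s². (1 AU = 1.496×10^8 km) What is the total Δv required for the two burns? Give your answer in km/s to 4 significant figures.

In km: r₁ = 7.79 × 1.496×10^8 = 1.165384×10^9 km; r₂ = 1.53 × 1.496×10^8 = 2.28888×10^8 km.
Semi-major axis of the transfer orbit: a_t = (1.165384×10^9 + 2.28888×10^8)/2 = 6.97136×10^8 km.
At r₁ the circular-orbit speed is v₁ = √(μ/r₁) = 10.67 km/s.
Transfer-orbit speed at r₁ (vis-viva equation): v_a = √[μ(2/r₁ − 1/a_t)] = 6.114 km/s.
First burn Δv₁ = |v_a − v₁| = 4.556 km/s.
Circular speed at r₂: v₂ = √(μ/r₂) = 24.078 km/s.
Transfer-orbit speed at r₂: v_p = √[μ(2/r₂ − 1/a_t)] = 31.131 km/s.
Second burn Δv₂ = |v₂ − v_p| = 7.053 km/s.
Total Δv = Δv₁ + Δv₂ = 11.61 km/s.

Δv = 11.61 km/s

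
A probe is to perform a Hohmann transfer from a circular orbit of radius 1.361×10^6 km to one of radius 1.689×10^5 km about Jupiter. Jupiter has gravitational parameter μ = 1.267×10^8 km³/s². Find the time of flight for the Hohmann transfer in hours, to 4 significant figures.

t = 51.87 hours

The Hohmann ellipse has a_t = (r₁ + r₂)/2 = 7.6495×10^5 km.
By Kepler's third law the transfer-orbit period is T = 2π√(a_t³/μ), so t = T/2 = 1.8673×10^5 s.
Converting: 1.8673×10^5 s ÷ 3600 s/hour = 51.87 hours.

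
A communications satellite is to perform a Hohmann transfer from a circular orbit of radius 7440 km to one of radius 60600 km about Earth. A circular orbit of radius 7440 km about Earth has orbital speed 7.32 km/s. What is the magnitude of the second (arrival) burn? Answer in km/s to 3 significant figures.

Δv₂ = 1.37 km/s

From the circular-orbit relation v² = μ/r at r = 7440 km: μ = v²r = (7.32)² × 7440 = 3.98653×10^5 km³/s².
Transfer-ellipse semi-major axis a_t = (r₁ + r₂)/2 = (7440 + 60600)/2 = 34020 km.
On the circular orbit at r = 60600 km, v_c = √(μ/r) = 2.5648 km/s.
Transfer-orbit speed at the same r (vis-viva, a = a_t): v_t = √[μ(2/r − 1/a_t)] = 1.1994 km/s.
Δv₂ = |v_t − v_c| = |1.1994 − 2.5648| = 1.365 km/s.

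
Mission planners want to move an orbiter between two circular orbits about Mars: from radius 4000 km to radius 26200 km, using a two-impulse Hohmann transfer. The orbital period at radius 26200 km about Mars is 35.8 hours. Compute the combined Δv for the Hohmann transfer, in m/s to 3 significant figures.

From Kepler's third law T² = 4π²r³/μ at r = 26200 km, T = 35.8 hours = 35.8 × 3600 s = 1.2888×10^5 s: μ = 4π²r³/T² = 42745.7 km³/s².
Transfer-ellipse semi-major axis a_t = (r₁ + r₂)/2 = (4000 + 26200)/2 = 15100 km.
Circular speed at r₁: v₁ = √(μ/r₁) = √(42745.7/4000) = 3.269 km/s.
On the transfer ellipse at r₁, v² = μ(2/r − 1/a) gives v_p = √[μ(2/r₁ − 1/a_t)] = 4.306 km/s.
First burn Δv₁ = |v_p − v₁| = 1.037 km/s.
At r₂, v₂ = √(μ/r₂) = 1.2773 km/s.
Transfer-orbit speed at r₂: v_a = √[μ(2/r₂ − 1/a_t)] = 0.65741 km/s.
Second burn Δv₂ = |v₂ − v_a| = 0.6199 km/s.
Δv = Δv₁ + Δv₂ = 1.037 + 0.6199 = 1.657 km/s.

Δv = 1660 m/s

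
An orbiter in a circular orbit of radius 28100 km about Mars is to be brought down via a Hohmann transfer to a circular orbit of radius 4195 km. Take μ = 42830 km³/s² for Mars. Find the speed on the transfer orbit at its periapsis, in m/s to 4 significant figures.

Transfer-ellipse semi-major axis a_t = (r₁ + r₂)/2 = (28100 + 4195)/2 = 16147.5 km.
The periapsis of the transfer ellipse is at r = 4195 km.
From the vis-viva equation, v = √[μ(2/r − 1/a_t)] = 4.215 km/s.

v = 4215 m/s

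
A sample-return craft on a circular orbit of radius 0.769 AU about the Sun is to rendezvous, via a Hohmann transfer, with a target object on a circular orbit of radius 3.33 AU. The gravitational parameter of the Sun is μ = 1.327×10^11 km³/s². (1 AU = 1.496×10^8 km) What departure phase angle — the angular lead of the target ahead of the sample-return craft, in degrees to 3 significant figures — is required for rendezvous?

In km: r₁ = 0.769 × 1.496×10^8 = 1.150424×10^8 km; r₂ = 3.33 × 1.496×10^8 = 4.98168×10^8 km.
Semi-major axis of the transfer orbit: a_t = (1.150424×10^8 + 4.98168×10^8)/2 = 3.066052×10^8 km.
Transfer time t = π√(a_t³/μ) = 4.6300×10^7 s.
Target angular speed ω₂ = √(μ/r₂³) = 3.2762×10^-8 rad/s.
Angle swept by the target during transfer: ω₂·t = 1.5169 rad = 86.91°.
The sample-return craft traverses 180° on the transfer ellipse, so the target must lead by 180° − 86.91° = 93.1°.

φ = 93.1°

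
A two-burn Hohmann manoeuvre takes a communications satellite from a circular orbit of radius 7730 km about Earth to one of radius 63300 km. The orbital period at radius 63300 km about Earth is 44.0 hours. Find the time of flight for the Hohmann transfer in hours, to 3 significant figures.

From Kepler's third law T² = 4π²r³/μ at r = 63300 km, T = 44.0 hours = 44.0 × 3600 s = 1.584×10^5 s: μ = 4π²r³/T² = 3.99081×10^5 km³/s².
Semi-major axis of the transfer orbit: a_t = (7730 + 63300)/2 = 35515 km.
Transfer time t = π√(a_t³/μ) = π√((35515)³ / 3.99081×10^5) = 33284 s.
Converting: 33284 s ÷ 3600 s/hour = 9.25 hours.

t = 9.25 hours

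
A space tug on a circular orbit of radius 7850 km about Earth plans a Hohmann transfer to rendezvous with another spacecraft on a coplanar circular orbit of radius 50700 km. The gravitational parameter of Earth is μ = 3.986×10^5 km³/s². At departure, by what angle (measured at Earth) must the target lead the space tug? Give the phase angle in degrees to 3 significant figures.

The Hohmann ellipse has a_t = (r₁ + r₂)/2 = 29275 km.
The half-period of the transfer ellipse is t = π√(a_t³/μ) = 24924.5 s.
Target angular speed ω₂ = √(μ/r₂³) = 5.53040×10^-5 rad/s.
Angle swept by the target during transfer: ω₂·t = 1.3784 rad = 78.98°.
The space tug traverses 180° on the transfer ellipse, so the target must lead by 180° − 78.98° = 101°.

φ = 101°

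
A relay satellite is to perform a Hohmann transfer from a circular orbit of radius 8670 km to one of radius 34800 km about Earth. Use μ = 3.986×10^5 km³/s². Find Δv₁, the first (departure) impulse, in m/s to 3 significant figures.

Semi-major axis of the transfer orbit: a_t = (8670 + 34800)/2 = 21735 km.
Circular speed at r = 8670 km: v_c = √(μ/r) = 6.7805 km/s.
Vis-viva on the transfer ellipse at r = 8670 km gives v_t = √[μ(2/r − 1/a_t)] = 8.5796 km/s.
Δv₁ = |v_t − v_c| = |8.5796 − 6.7805| = 1.799 km/s.

Δv₁ = 1800 m/s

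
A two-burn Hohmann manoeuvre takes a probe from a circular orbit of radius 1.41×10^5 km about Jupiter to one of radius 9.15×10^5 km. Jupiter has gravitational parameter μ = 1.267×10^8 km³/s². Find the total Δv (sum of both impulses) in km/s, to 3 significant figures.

Semi-major axis of the transfer orbit: a_t = (1.410×10^5 + 9.150×10^5)/2 = 5.280×10^5 km.
Circular speed at r₁: v₁ = √(μ/r₁) = √(1.267×10^8/1.410×10^5) = 29.976 km/s.
Transfer-orbit speed at r₁ (vis-viva equation): v_p = √[μ(2/r₁ − 1/a_t)] = 39.461 km/s.
First burn Δv₁ = |v_p − v₁| = 9.485 km/s.
At r₂, v₂ = √(μ/r₂) = 11.767 km/s.
Transfer-orbit speed at r₂: v_a = √[μ(2/r₂ − 1/a_t)] = 6.0809 km/s.
Second burn Δv₂ = |v₂ − v_a| = 5.686 km/s.
Total Δv = Δv₁ + Δv₂ = 15.17 km/s.

Δv = 15.2 km/s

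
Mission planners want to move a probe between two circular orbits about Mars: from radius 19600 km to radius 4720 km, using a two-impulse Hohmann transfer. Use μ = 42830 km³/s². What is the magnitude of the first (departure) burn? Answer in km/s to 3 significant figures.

Δv₁ = 0.557 km/s

The Hohmann ellipse has a_t = (r₁ + r₂)/2 = 12160 km.
On the circular orbit at r = 19600 km, v_c = √(μ/r) = 1.47824 km/s.
Transfer-orbit speed at the same r (vis-viva, a = a_t): v_t = √[μ(2/r − 1/a_t)] = 0.920980 km/s.
Δv₁ = |v_t − v_c| = |0.920980 − 1.47824| = 0.5573 km/s.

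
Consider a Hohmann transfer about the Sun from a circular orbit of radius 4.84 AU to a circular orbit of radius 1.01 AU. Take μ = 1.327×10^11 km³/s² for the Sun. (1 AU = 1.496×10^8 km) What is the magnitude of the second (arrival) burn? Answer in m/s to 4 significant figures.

In km: r₁ = 4.84 × 1.496×10^8 = 7.24064×10^8 km; r₂ = 1.01 × 1.496×10^8 = 1.51096×10^8 km.
Semi-major axis of the transfer orbit: a_t = (7.24064×10^8 + 1.51096×10^8)/2 = 4.3758×10^8 km.
Circular speed at r = 1.51096×10^8 km: v_c = √(μ/r) = 29.635 km/s.
Vis-viva on the transfer ellipse at r = 1.51096×10^8 km gives v_t = √[μ(2/r − 1/a_t)] = 38.121 km/s.
Δv₂ = |v_t − v_c| = |38.121 − 29.635| = 8.486 km/s.

Δv₂ = 8486 m/s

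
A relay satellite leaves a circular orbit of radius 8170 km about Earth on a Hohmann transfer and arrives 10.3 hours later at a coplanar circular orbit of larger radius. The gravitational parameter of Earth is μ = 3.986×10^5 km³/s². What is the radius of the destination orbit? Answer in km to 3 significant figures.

r₂ = 68100 km

Transfer time t = 10.3 hours = 37080 s, and t = π√(a_t³/μ).
So a_t = (μ t²/π²)^(1/3) = (3.986×10^5 × (37080)² / π²)^(1/3) = 38151 km.
Since a_t = (r₁ + r₂)/2, r₂ = 2a_t − r₁ = 2×38151 − 8170 = 68132 km.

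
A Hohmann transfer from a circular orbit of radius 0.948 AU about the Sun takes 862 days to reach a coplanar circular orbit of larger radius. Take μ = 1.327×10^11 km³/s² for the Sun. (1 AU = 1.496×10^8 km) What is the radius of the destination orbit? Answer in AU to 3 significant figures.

In km: r₁ = 0.948 × 1.496×10^8 = 1.418208×10^8 km.
Transfer time t = 862 days = 7.44768×10^7 s, and t = π√(a_t³/μ).
So a_t = (μ t²/π²)^(1/3) = (1.327×10^11 × (7.44768×10^7)² / π²)^(1/3) = 4.2092×10^8 km.
Since a_t = (r₁ + r₂)/2, r₂ = 2a_t − r₁ = 2×4.2092×10^8 − 1.418208×10^8 = 7.000192×10^8 km.
In AU: r₂ = 7.000192×10^8 / 1.496×10^8 = 4.68 AU.

r₂ = 4.68 AU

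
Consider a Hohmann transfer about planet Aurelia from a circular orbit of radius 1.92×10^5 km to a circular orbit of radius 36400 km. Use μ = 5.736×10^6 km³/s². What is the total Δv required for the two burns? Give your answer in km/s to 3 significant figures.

Δv = 6.10 km/s

Transfer-ellipse semi-major axis a_t = (r₁ + r₂)/2 = (1.920×10^5 + 36400)/2 = 1.142×10^5 km.
At r₁ the circular-orbit speed is v₁ = √(μ/r₁) = 5.466 km/s.
Transfer-orbit speed at r₁ (vis-viva equation): v_a = √[μ(2/r₁ − 1/a_t)] = 3.086 km/s.
First burn Δv₁ = |v_a − v₁| = 2.380 km/s.
Circular speed at r₂: v₂ = √(μ/r₂) = 12.553 km/s.
Transfer-orbit speed at r₂: v_p = √[μ(2/r₂ − 1/a_t)] = 16.277 km/s.
Second burn Δv₂ = |v₂ − v_p| = 3.724 km/s.
Total Δv = Δv₁ + Δv₂ = 6.104 km/s.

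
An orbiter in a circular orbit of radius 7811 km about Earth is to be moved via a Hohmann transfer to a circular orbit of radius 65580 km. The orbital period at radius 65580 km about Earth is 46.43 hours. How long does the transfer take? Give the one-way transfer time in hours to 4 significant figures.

From Kepler's third law T² = 4π²r³/μ at r = 65580 km, T = 46.43 hours = 46.43 × 3600 s = 1.67148×10^5 s: μ = 4π²r³/T² = 3.98540×10^5 km³/s².
The Hohmann ellipse has a_t = (r₁ + r₂)/2 = 36695.5 km.
Transfer time t = π√(a_t³/μ) = π√((36695.5)³ / 3.98540×10^5) = 34980 s.
Converting: 34980 s ÷ 3600 s/hour = 9.717 hours.

t = 9.717 hours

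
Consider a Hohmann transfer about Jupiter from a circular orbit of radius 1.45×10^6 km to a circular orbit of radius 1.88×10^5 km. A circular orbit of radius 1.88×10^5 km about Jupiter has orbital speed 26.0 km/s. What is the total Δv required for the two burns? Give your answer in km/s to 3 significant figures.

From the circular-orbit relation v² = μ/r at r = 1.88×10^5 km: μ = v²r = (26.0)² × 1.88×10^5 = 1.27088×10^8 km³/s².
The Hohmann ellipse has a_t = (r₁ + r₂)/2 = 8.190×10^5 km.
At r₁ the circular-orbit speed is v₁ = √(μ/r₁) = 9.362 km/s.
On the transfer ellipse at r₁, vis-viva gives v_a = √[μ(2/r₁ − 1/a_t)] = 4.485 km/s.
First burn Δv₁ = |v_a − v₁| = 4.877 km/s.
Circular speed at r₂: v₂ = √(μ/r₂) = 26.000 km/s.
Transfer-orbit speed at r₂: v_p = √[μ(2/r₂ − 1/a_t)] = 34.595 km/s.
Second burn Δv₂ = |v₂ − v_p| = 8.595 km/s.
Total Δv = Δv₁ + Δv₂ = 13.47 km/s.

Δv = 13.5 km/s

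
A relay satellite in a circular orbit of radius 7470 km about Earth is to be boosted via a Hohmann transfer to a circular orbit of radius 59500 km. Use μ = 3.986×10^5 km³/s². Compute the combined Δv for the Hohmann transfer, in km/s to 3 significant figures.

Transfer-ellipse semi-major axis a_t = (r₁ + r₂)/2 = (7470 + 59500)/2 = 33485 km.
At r₁ the circular-orbit speed is v₁ = √(μ/r₁) = 7.3048 km/s.
On the transfer ellipse at r₁, v² = μ(2/r − 1/a) gives v_p = √[μ(2/r₁ − 1/a_t)] = 9.7374 km/s.
First burn Δv₁ = |v_p − v₁| = 2.4326 km/s.
At r₂, v₂ = √(μ/r₂) = 2.5883 km/s.
Transfer-orbit speed at r₂: v_a = √[μ(2/r₂ − 1/a_t)] = 1.2225 km/s.
Second burn Δv₂ = |v₂ − v_a| = 1.3658 km/s.
Δv = Δv₁ + Δv₂ = 2.4326 + 1.3658 = 3.798 km/s.

Δv = 3.80 km/s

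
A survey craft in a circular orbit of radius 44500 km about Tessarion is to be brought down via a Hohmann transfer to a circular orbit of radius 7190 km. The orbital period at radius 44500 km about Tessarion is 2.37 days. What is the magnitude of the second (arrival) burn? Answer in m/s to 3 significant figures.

From Kepler's third law T² = 4π²r³/μ at r = 44500 km, T = 2.37 days = 2.37 × 86400 s = 2.04768×10^5 s: μ = 4π²r³/T² = 82968.9 km³/s².
The Hohmann ellipse has a_t = (r₁ + r₂)/2 = 25845 km.
Circular speed at r = 7190 km: v_c = √(μ/r) = 3.397 km/s.
Vis-viva on the transfer ellipse at r = 7190 km gives v_t = √[μ(2/r − 1/a_t)] = 4.457 km/s.
Δv₂ = |v_t − v_c| = |4.457 − 3.397| = 1.060 km/s.

Δv₂ = 1060 m/s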